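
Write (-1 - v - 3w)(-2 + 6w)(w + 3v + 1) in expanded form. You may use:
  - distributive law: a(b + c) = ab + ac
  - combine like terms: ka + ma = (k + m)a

(-1 - v - 3w)(-2 + 6w)(w + 3v + 1)
= (2 - 6w + 2v - 6vw + 6w - 18w^2)(w + 3v + 1)    [distributive law]
= (2 + 2v - 6vw - 18w^2)(w + 3v + 1)    [combine like terms]
= 2w + 6v + 2 + 2vw + 6v^2 + 2v - 6vw^2 - 18v^2w - 6vw - 18w^3 - 54vw^2 - 18w^2    [distributive law]
= 2w + 8v + 2 - 4vw + 6v^2 - 60vw^2 - 18v^2w - 18w^3 - 18w^2    [combine like terms]

2w + 8v + 2 - 4vw + 6v^2 - 60vw^2 - 18v^2w - 18w^3 - 18w^2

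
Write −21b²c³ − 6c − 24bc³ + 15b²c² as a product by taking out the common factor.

3c(−7b²c² − 2 − 8bc² + 5b²c)

−21b²c³ − 6c − 24bc³ + 15b²c²
= 3(−7b²c³ − 2c − 8bc³ + 5b²c²)    [factor out 3]
= 3c(−7b²c² − 2 − 8bc² + 5b²c)    [factor out c]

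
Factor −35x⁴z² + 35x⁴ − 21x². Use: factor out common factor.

7x²(−5x²z² + 5x² − 3)

−35x⁴z² + 35x⁴ − 21x²
= 7(−5x⁴z² + 5x⁴ − 3x²)    [factor out 7]
= 7x²(−5x²z² + 5x² − 3)    [factor out x²]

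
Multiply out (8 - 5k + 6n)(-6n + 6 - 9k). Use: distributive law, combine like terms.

-12n + 48 - 102k - 24kn + 45k² - 36n²

(8 - 5k + 6n)(-6n + 6 - 9k)
= -48n + 48 - 72k + 30kn - 30k + 45k² - 36n² + 36n - 54kn    [distributive law]
= -12n + 48 - 102k - 24kn + 45k² - 36n²    [combine like terms]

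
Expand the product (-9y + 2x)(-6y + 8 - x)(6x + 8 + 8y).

(-9y + 2x)(-6y + 8 - x)(6x + 8 + 8y)
= (54y² - 72y + 9xy - 12xy + 16x - 2x²)(6x + 8 + 8y)    [distributive law]
= (54y² - 72y - 3xy + 16x - 2x²)(6x + 8 + 8y)    [combine like terms]
= 324xy² + 432y² + 432y³ - 432xy - 576y - 576y² - 18x²y - 24xy - 24xy² + 96x² + 128x + 128xy - 12x³ - 16x² - 16x²y    [distributive law]
= 300xy² - 144y² + 432y³ - 328xy - 576y - 34x²y + 80x² + 128x - 12x³    [combine like terms]

300xy² - 144y² + 432y³ - 328xy - 576y - 34x²y + 80x² + 128x - 12x³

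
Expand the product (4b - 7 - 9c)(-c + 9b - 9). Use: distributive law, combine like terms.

(4b - 7 - 9c)(-c + 9b - 9)
= -4bc + 36b² - 36b + 7c - 63b + 63 + 9c² - 81bc + 81c    [distributive law]
= -85bc + 36b² - 99b + 88c + 63 + 9c²    [combine like terms]

-85bc + 36b² - 99b + 88c + 63 + 9c²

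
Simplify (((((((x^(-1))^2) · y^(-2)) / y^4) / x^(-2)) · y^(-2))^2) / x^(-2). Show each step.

x^2y^(-16)

(((((((x^(-1))^2) · y^(-2)) / y^4) / x^(-2)) · y^(-2))^2) / x^(-2)
= (((((((x^(-1))^2) · y^(-2)) / y^4) / x^(-2))^2) · ((y^(-2))^2)) / x^(-2)    [power of a product]
= (((((((x^(-1))^2) · y^(-2)) / y^4)^2) / ((x^(-2))^2)) · ((y^(-2))^2)) / x^(-2)    [power of a quotient]
= (((((((x^(-1))^2) · y^(-2))^2) / ((y^4)^2)) / ((x^(-2))^2)) · ((y^(-2))^2)) / x^(-2)    [power of a quotient]
= (((((((x^(-1))^2)^2) · ((y^(-2))^2)) / ((y^4)^2)) / ((x^(-2))^2)) · ((y^(-2))^2)) / x^(-2)    [power of a product]
= ((((((x^(-1))^4) · ((y^(-2))^2)) / ((y^4)^2)) / ((x^(-2))^2)) · ((y^(-2))^2)) / x^(-2)    [power of a power]
= ((((x^(-4) · ((y^(-2))^2)) / ((y^4)^2)) / ((x^(-2))^2)) · ((y^(-2))^2)) / x^(-2)    [power of a power]
= ((((x^(-4) · y^(-4)) / ((y^4)^2)) / ((x^(-2))^2)) · ((y^(-2))^2)) / x^(-2)    [power of a power]
= ((((x^(-4) · y^(-4)) / y^8) / ((x^(-2))^2)) · ((y^(-2))^2)) / x^(-2)    [power of a power]
= ((((x^(-4) · y^(-4)) / y^8) / x^(-4)) · ((y^(-2))^2)) / x^(-2)    [power of a power]
= ((((x^(-4) · y^(-4)) / y^8) / x^(-4)) · y^(-4)) / x^(-2)    [power of a power]
= x^2y^(-16)    [quotient of powers; product of powers]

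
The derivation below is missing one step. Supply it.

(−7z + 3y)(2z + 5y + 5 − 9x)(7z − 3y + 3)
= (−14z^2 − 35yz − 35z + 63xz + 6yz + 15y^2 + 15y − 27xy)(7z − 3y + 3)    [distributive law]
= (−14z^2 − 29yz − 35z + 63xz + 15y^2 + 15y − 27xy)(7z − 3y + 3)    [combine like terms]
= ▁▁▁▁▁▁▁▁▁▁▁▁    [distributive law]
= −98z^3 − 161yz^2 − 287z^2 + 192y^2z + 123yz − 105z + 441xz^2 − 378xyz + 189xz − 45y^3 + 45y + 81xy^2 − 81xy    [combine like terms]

After distributive law, the bracketed line is:

−98z^3 + 42yz^2 − 42z^2 − 203yz^2 + 87y^2z − 87yz − 245z^2 + 105yz − 105z + 441xz^2 − 189xyz + 189xz + 105y^2z − 45y^3 + 45y^2 + 105yz − 45y^2 + 45y − 189xyz + 81xy^2 − 81xy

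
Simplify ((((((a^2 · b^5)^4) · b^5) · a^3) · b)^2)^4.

a^88·b^208

((((((a^2 · b^5)^4) · b^5) · a^3) · b)^2)^4
= (((((a^2 · b^5)^4) · b^5) · a^3) · b)^8    [power of a power]
= (((((a^2 · b^5)^4) · b^5) · a^3)^8) · (b^8)    [power of a product]
= (((((a^2 · b^5)^4) · b^5)^8) · ((a^3)^8)) · (b^8)    [power of a product]
= (((((a^2 · b^5)^4)^8) · ((b^5)^8)) · ((a^3)^8)) · (b^8)    [power of a product]
= ((((a^2 · b^5)^32) · ((b^5)^8)) · ((a^3)^8)) · (b^8)    [power of a power]
= (((((a^2)^32) · ((b^5)^32)) · ((b^5)^8)) · ((a^3)^8)) · (b^8)    [power of a product]
= (((a^64 · ((b^5)^32)) · ((b^5)^8)) · ((a^3)^8)) · (b^8)    [power of a power]
= (((a^64 · b^160) · ((b^5)^8)) · ((a^3)^8)) · (b^8)    [power of a power]
= (((a^64 · b^160) · b^40) · ((a^3)^8)) · (b^8)    [power of a power]
= (((a^64 · b^160) · b^40) · a^24) · (b^8)    [power of a power]
= a^88·b^208    [product of powers]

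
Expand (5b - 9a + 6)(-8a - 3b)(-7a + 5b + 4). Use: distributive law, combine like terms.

451a²b + 40ab² - 166ab - 75b³ - 150b² - 504a³ + 624a² - 192a - 72b

(5b - 9a + 6)(-8a - 3b)(-7a + 5b + 4)
= (-40ab - 15b² + 72a² + 27ab - 48a - 18b)(-7a + 5b + 4)    [distributive law]
= (-13ab - 15b² + 72a² - 48a - 18b)(-7a + 5b + 4)    [combine like terms]
= 91a²b - 65ab² - 52ab + 105ab² - 75b³ - 60b² - 504a³ + 360a²b + 288a² + 336a² - 240ab - 192a + 126ab - 90b² - 72b    [distributive law]
= 451a²b + 40ab² - 166ab - 75b³ - 150b² - 504a³ + 624a² - 192a - 72b    [combine like terms]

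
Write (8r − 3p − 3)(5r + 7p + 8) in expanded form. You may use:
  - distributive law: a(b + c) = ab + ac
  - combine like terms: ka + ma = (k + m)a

40r² + 41pr + 49r − 21p² − 45p − 24

(8r − 3p − 3)(5r + 7p + 8)
= 40r² + 56pr + 64r − 15pr − 21p² − 24p − 15r − 21p − 24    [distributive law]
= 40r² + 41pr + 49r − 21p² − 45p − 24    [combine like terms]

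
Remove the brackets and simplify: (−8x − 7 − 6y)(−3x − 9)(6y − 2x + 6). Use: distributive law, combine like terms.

(−8x − 7 − 6y)(−3x − 9)(6y − 2x + 6)
= (24x^2 + 72x + 21x + 63 + 18xy + 54y)(6y − 2x + 6)    [distributive law]
= (24x^2 + 93x + 63 + 18xy + 54y)(6y − 2x + 6)    [combine like terms]
= 144x^2y − 48x^3 + 144x^2 + 558xy − 186x^2 + 558x + 378y − 126x + 378 + 108xy^2 − 36x^2y + 108xy + 324y^2 − 108xy + 324y    [distributive law]
= 108x^2y − 48x^3 − 42x^2 + 558xy + 432x + 702y + 378 + 108xy^2 + 324y^2    [combine like terms]

108x^2y − 48x^3 − 42x^2 + 558xy + 432x + 702y + 378 + 108xy^2 + 324y^2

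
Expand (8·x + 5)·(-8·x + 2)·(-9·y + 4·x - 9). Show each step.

(8·x + 5)·(-8·x + 2)·(-9·y + 4·x - 9)
= (-64·x^2 + 16·x - 40·x + 10)·(-9·y + 4·x - 9)    [distributive law]
= (-64·x^2 - 24·x + 10)·(-9·y + 4·x - 9)    [combine like terms]
= 576·x^2·y - 256·x^3 + 576·x^2 + 216·x·y - 96·x^2 + 216·x - 90·y + 40·x - 90    [distributive law]
= 576·x^2·y - 256·x^3 + 480·x^2 + 216·x·y + 256·x - 90·y - 90    [combine like terms]

576·x^2·y - 256·x^3 + 480·x^2 + 216·x·y + 256·x - 90·y - 90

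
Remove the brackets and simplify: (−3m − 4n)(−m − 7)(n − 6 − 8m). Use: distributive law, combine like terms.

−29m^2n − 186m^2 − 24m^3 − 227mn − 126m + 4mn^2 + 28n^2 − 168n

(−3m − 4n)(−m − 7)(n − 6 − 8m)
= (3m^2 + 21m + 4mn + 28n)(n − 6 − 8m)    [distributive law]
= 3m^2n − 18m^2 − 24m^3 + 21mn − 126m − 168m^2 + 4mn^2 − 24mn − 32m^2n + 28n^2 − 168n − 224mn    [distributive law]
= −29m^2n − 186m^2 − 24m^3 − 227mn − 126m + 4mn^2 + 28n^2 − 168n    [combine like terms]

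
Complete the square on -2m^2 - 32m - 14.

-2(m + 8)^2 + 114

-2m^2 - 32m - 14
= -2(m^2 + 16m) - 14    [factor out -2 from the m-terms]
= -2(m^2 + 16m + 64 - 64) - 14    [add and subtract 64 inside the bracket]
= -2(m + 8)^2 + 128 - 14    [perfect-square identity]
= -2(m + 8)^2 + 114    [combine constants]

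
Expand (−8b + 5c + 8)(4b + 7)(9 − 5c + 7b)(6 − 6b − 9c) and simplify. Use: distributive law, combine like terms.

(−8b + 5c + 8)(4b + 7)(9 − 5c + 7b)(6 − 6b − 9c)
= (−32b^2 − 56b + 20bc + 35c + 32b + 56)(9 − 5c + 7b)(6 − 6b − 9c)    [distributive law]
= (−32b^2 − 24b + 20bc + 35c + 56)(9 − 5c + 7b)(6 − 6b − 9c)    [combine like terms]
= (−288b^2 + 160b^2c − 224b^3 − 216b + 120bc − 168b^2 + 180bc − 100bc^2 + 140b^2c + 315c − 175c^2 + 245bc + 504 − 280c + 392b)(6 − 6b − 9c)    [distributive law]
= (−456b^2 + 300b^2c − 224b^3 + 176b + 545bc − 100bc^2 + 35c − 175c^2 + 504)(6 − 6b − 9c)    [combine like terms]
= −2736b^2 + 2736b^3 + 4104b^2c + 1800b^2c − 1800b^3c − 2700b^2c^2 − 1344b^3 + 1344b^4 + 2016b^3c + 1056b − 1056b^2 − 1584bc + 3270bc − 3270b^2c − 4905bc^2 − 600bc^2 + 600b^2c^2 + 900bc^3 + 210c − 210bc − 315c^2 − 1050c^2 + 1050bc^2 + 1575c^3 + 3024 − 3024b − 4536c    [distributive law]
= −3792b^2 + 1392b^3 + 2634b^2c + 216b^3c − 2100b^2c^2 + 1344b^4 − 1968b + 1476bc − 4455bc^2 + 900bc^3 − 4326c − 1365c^2 + 1575c^3 + 3024    [combine like terms]

−3792b^2 + 1392b^3 + 2634b^2c + 216b^3c − 2100b^2c^2 + 1344b^4 − 1968b + 1476bc − 4455bc^2 + 900bc^3 − 4326c − 1365c^2 + 1575c^3 + 3024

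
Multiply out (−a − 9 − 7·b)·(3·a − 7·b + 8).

(−a − 9 − 7·b)·(3·a − 7·b + 8)
= −3·a^2 + 7·a·b − 8·a − 27·a + 63·b − 72 − 21·a·b + 49·b^2 − 56·b    [distributive law]
= −3·a^2 − 14·a·b − 35·a + 7·b − 72 + 49·b^2    [combine like terms]

−3·a^2 − 14·a·b − 35·a + 7·b − 72 + 49·b^2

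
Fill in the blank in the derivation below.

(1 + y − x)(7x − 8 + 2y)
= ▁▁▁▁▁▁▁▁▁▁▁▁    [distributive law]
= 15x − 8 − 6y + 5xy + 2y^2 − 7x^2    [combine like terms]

By distributive law:

7x − 8 + 2y + 7xy − 8y + 2y^2 − 7x^2 + 8x − 2xy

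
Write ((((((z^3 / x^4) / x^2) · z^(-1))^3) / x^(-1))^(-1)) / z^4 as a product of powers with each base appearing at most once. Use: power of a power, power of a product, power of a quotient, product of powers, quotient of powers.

x^17z^(-10)

((((((z^3 / x^4) / x^2) · z^(-1))^3) / x^(-1))^(-1)) / z^4
= ((((((z^3 / x^4) / x^2) · z^(-1))^3)^(-1)) / ((x^(-1))^(-1))) / z^4    [power of a quotient]
= (((((z^3 / x^4) / x^2) · z^(-1))^(-3)) / ((x^(-1))^(-1))) / z^4    [power of a power]
= (((((z^3 / x^4) / x^2)^(-3)) · ((z^(-1))^(-3))) / ((x^(-1))^(-1))) / z^4    [power of a product]
= (((((z^3 / x^4)^(-3)) / ((x^2)^(-3))) · ((z^(-1))^(-3))) / ((x^(-1))^(-1))) / z^4    [power of a quotient]
= ((((((z^3)^(-3)) / ((x^4)^(-3))) / ((x^2)^(-3))) · ((z^(-1))^(-3))) / ((x^(-1))^(-1))) / z^4    [power of a quotient]
= ((((z^(-9) / ((x^4)^(-3))) / ((x^2)^(-3))) · ((z^(-1))^(-3))) / ((x^(-1))^(-1))) / z^4    [power of a power]
= ((((z^(-9) / x^(-12)) / ((x^2)^(-3))) · ((z^(-1))^(-3))) / ((x^(-1))^(-1))) / z^4    [power of a power]
= ((((z^(-9) / x^(-12)) / x^(-6)) · ((z^(-1))^(-3))) / ((x^(-1))^(-1))) / z^4    [power of a power]
= ((((z^(-9) / x^(-12)) / x^(-6)) · z^3) / ((x^(-1))^(-1))) / z^4    [power of a power]
= ((((z^(-9) / x^(-12)) / x^(-6)) · z^3) / x) / z^4    [power of a power]
= x^17z^(-10)    [quotient of powers; product of powers]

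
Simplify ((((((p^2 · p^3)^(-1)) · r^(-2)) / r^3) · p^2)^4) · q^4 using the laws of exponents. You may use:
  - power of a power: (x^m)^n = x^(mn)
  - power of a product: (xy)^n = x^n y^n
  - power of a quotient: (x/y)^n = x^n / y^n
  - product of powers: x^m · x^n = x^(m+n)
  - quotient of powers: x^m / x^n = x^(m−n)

p^(-12)q^4r^(-20)

((((((p^2 · p^3)^(-1)) · r^(-2)) / r^3) · p^2)^4) · q^4
= ((((((p^2 · p^3)^(-1)) · r^(-2)) / r^3)^4) · ((p^2)^4)) · q^4    [power of a product]
= ((((((p^2 · p^3)^(-1)) · r^(-2))^4) / ((r^3)^4)) · ((p^2)^4)) · q^4    [power of a quotient]
= ((((((p^2 · p^3)^(-1))^4) · ((r^(-2))^4)) / ((r^3)^4)) · ((p^2)^4)) · q^4    [power of a product]
= (((((p^2 · p^3)^(-4)) · ((r^(-2))^4)) / ((r^3)^4)) · ((p^2)^4)) · q^4    [power of a power]
= ((((((p^2)^(-4)) · ((p^3)^(-4))) · ((r^(-2))^4)) / ((r^3)^4)) · ((p^2)^4)) · q^4    [power of a product]
= ((((p^(-8) · ((p^3)^(-4))) · ((r^(-2))^4)) / ((r^3)^4)) · ((p^2)^4)) · q^4    [power of a power]
= ((((p^(-8) · p^(-12)) · ((r^(-2))^4)) / ((r^3)^4)) · ((p^2)^4)) · q^4    [power of a power]
= (((p^(-20) · ((r^(-2))^4)) / ((r^3)^4)) · ((p^2)^4)) · q^4    [product of powers]
= (((p^(-20) · r^(-8)) / ((r^3)^4)) · ((p^2)^4)) · q^4    [power of a power]
= (((p^(-20) · r^(-8)) / r^12) · ((p^2)^4)) · q^4    [power of a power]
= (((p^(-20) · r^(-8)) / r^12) · p^8) · q^4    [power of a power]
= p^(-12)q^4r^(-20)    [quotient of powers; product of powers]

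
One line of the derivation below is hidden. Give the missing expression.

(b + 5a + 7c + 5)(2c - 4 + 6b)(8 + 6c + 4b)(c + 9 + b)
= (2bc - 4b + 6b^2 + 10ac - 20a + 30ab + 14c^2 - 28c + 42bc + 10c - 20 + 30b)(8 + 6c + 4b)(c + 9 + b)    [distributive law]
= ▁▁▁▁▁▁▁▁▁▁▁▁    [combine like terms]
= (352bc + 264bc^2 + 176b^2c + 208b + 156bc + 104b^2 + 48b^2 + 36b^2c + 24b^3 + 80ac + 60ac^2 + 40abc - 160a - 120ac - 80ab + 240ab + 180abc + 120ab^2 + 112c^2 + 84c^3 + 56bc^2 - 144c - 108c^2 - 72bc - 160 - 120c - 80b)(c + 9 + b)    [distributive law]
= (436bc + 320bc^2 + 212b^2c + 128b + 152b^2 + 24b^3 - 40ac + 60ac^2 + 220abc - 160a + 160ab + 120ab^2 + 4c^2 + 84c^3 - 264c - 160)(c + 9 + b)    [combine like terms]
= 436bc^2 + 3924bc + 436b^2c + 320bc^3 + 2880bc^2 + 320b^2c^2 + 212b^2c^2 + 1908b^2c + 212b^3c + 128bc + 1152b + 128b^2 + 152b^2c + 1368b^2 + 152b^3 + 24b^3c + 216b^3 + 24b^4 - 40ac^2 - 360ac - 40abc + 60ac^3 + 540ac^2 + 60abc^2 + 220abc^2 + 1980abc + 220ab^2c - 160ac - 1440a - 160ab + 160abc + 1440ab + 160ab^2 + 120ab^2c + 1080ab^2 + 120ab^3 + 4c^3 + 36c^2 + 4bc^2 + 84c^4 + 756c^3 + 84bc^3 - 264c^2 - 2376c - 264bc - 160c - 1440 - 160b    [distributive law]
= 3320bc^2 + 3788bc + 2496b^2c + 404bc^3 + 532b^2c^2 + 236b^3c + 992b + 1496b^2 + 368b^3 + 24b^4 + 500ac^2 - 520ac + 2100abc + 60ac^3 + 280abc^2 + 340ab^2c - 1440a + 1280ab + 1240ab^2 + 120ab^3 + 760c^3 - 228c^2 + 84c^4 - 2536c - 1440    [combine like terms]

By combine like terms:

(44bc + 26b + 6b^2 + 10ac - 20a + 30ab + 14c^2 - 18c - 20)(8 + 6c + 4b)(c + 9 + b)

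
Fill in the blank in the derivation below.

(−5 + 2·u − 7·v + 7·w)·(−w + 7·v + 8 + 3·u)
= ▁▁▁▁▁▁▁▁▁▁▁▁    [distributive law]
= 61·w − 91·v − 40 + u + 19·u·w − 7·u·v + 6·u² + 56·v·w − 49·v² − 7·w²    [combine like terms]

Applying distributive law to the line above:

5·w − 35·v − 40 − 15·u − 2·u·w + 14·u·v + 16·u + 6·u² + 7·v·w − 49·v² − 56·v − 21·u·v − 7·w² + 49·v·w + 56·w + 21·u·w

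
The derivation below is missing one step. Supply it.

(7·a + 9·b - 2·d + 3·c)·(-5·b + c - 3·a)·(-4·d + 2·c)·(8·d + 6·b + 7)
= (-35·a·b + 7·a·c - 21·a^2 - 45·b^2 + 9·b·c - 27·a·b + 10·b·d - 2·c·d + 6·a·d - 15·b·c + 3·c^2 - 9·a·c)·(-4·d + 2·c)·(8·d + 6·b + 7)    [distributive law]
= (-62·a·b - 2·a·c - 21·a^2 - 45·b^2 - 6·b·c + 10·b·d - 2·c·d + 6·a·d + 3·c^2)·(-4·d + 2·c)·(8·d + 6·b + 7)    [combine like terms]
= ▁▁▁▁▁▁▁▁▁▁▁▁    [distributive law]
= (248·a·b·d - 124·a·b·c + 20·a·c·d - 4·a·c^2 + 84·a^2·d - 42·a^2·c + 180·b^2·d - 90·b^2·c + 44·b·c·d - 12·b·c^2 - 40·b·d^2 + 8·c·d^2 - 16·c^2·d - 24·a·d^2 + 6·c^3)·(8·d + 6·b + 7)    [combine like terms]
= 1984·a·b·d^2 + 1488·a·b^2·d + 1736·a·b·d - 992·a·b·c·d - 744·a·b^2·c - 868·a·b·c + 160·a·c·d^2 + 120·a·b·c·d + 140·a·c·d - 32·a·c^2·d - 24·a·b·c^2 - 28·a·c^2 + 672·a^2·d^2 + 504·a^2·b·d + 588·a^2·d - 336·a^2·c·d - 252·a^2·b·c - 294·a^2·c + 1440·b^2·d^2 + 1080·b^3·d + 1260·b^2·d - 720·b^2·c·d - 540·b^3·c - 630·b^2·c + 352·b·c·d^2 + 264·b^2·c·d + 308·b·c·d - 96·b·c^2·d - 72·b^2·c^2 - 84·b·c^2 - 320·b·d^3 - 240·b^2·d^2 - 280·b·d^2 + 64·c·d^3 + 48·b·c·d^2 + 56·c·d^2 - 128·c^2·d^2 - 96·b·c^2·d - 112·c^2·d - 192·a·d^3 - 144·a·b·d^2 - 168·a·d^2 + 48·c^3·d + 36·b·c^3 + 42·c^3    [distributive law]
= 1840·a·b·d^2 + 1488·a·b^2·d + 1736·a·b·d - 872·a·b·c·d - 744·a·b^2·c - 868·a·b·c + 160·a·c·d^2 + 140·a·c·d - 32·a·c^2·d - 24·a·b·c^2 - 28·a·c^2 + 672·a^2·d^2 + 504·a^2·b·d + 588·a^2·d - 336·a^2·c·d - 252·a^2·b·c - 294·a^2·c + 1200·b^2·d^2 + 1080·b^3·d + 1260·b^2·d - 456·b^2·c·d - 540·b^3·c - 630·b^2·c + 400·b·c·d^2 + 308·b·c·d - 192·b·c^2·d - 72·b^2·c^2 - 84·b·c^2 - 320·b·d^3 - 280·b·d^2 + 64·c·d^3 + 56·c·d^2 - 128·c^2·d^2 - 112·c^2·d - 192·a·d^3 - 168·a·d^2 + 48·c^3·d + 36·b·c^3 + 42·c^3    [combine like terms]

After distributive law, the bracketed line is:

(248·a·b·d - 124·a·b·c + 8·a·c·d - 4·a·c^2 + 84·a^2·d - 42·a^2·c + 180·b^2·d - 90·b^2·c + 24·b·c·d - 12·b·c^2 - 40·b·d^2 + 20·b·c·d + 8·c·d^2 - 4·c^2·d - 24·a·d^2 + 12·a·c·d - 12·c^2·d + 6·c^3)·(8·d + 6·b + 7)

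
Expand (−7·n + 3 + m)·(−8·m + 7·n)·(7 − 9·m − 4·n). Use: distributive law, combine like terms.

(−7·n + 3 + m)·(−8·m + 7·n)·(7 − 9·m − 4·n)
= (56·m·n − 49·n^2 − 24·m + 21·n − 8·m^2 + 7·m·n)·(7 − 9·m − 4·n)    [distributive law]
= (63·m·n − 49·n^2 − 24·m + 21·n − 8·m^2)·(7 − 9·m − 4·n)    [combine like terms]
= 441·m·n − 567·m^2·n − 252·m·n^2 − 343·n^2 + 441·m·n^2 + 196·n^3 − 168·m + 216·m^2 + 96·m·n + 147·n − 189·m·n − 84·n^2 − 56·m^2 + 72·m^3 + 32·m^2·n    [distributive law]
= 348·m·n − 535·m^2·n + 189·m·n^2 − 427·n^2 + 196·n^3 − 168·m + 160·m^2 + 147·n + 72·m^3    [combine like terms]

348·m·n − 535·m^2·n + 189·m·n^2 − 427·n^2 + 196·n^3 − 168·m + 160·m^2 + 147·n + 72·m^3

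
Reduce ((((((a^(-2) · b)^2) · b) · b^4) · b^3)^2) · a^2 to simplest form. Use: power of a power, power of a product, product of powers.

((((((a^(-2) · b)^2) · b) · b^4) · b^3)^2) · a^2
= ((((((a^(-2) · b)^2) · b) · b^4)^2) · ((b^3)^2)) · a^2    [power of a product]
= ((((((a^(-2) · b)^2) · b)^2) · ((b^4)^2)) · ((b^3)^2)) · a^2    [power of a product]
= ((((((a^(-2) · b)^2)^2) · (b^2)) · ((b^4)^2)) · ((b^3)^2)) · a^2    [power of a product]
= (((((a^(-2) · b)^4) · (b^2)) · ((b^4)^2)) · ((b^3)^2)) · a^2    [power of a power]
= ((((((a^(-2))^4) · (b^4)) · (b^2)) · ((b^4)^2)) · ((b^3)^2)) · a^2    [power of a product]
= ((((a^(-8) · (b^4)) · (b^2)) · ((b^4)^2)) · ((b^3)^2)) · a^2    [power of a power]
= ((((a^(-8) · b^4) · b^2) · b^8) · ((b^3)^2)) · a^2    [power of a power]
= ((((a^(-8) · b^4) · b^2) · b^8) · b^6) · a^2    [power of a power]
= a^(-6)b^20    [product of powers]

a^(-6)b^20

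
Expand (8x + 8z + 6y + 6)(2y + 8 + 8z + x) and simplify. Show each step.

22xy + 70x + 72xz + 8x² + 64yz + 112z + 64z² + 12y² + 60y + 48

(8x + 8z + 6y + 6)(2y + 8 + 8z + x)
= 16xy + 64x + 64xz + 8x² + 16yz + 64z + 64z² + 8xz + 12y² + 48y + 48yz + 6xy + 12y + 48 + 48z + 6x    [distributive law]
= 22xy + 70x + 72xz + 8x² + 64yz + 112z + 64z² + 12y² + 60y + 48    [combine like terms]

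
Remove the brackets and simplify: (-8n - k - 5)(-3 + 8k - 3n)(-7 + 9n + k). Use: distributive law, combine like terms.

(-8n - k - 5)(-3 + 8k - 3n)(-7 + 9n + k)
= (24n - 64kn + 24n^2 + 3k - 8k^2 + 3kn + 15 - 40k + 15n)(-7 + 9n + k)    [distributive law]
= (39n - 61kn + 24n^2 - 37k - 8k^2 + 15)(-7 + 9n + k)    [combine like terms]
= -273n + 351n^2 + 39kn + 427kn - 549kn^2 - 61k^2n - 168n^2 + 216n^3 + 24kn^2 + 259k - 333kn - 37k^2 + 56k^2 - 72k^2n - 8k^3 - 105 + 135n + 15k    [distributive law]
= -138n + 183n^2 + 133kn - 525kn^2 - 133k^2n + 216n^3 + 274k + 19k^2 - 8k^3 - 105    [combine like terms]

-138n + 183n^2 + 133kn - 525kn^2 - 133k^2n + 216n^3 + 274k + 19k^2 - 8k^3 - 105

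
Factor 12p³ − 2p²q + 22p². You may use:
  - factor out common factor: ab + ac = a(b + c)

2p²(6p − q + 11)

12p³ − 2p²q + 22p²
= 2(6p³ − p²q + 11p²)    [factor out 2]
= 2p²(6p − q + 11)    [factor out p²]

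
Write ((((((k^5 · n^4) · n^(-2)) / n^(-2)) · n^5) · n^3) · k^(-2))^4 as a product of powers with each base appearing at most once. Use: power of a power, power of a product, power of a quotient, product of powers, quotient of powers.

((((((k^5 · n^4) · n^(-2)) / n^(-2)) · n^5) · n^3) · k^(-2))^4
= ((((((k^5 · n^4) · n^(-2)) / n^(-2)) · n^5) · n^3)^4) · ((k^(-2))^4)    [power of a product]
= ((((((k^5 · n^4) · n^(-2)) / n^(-2)) · n^5)^4) · ((n^3)^4)) · ((k^(-2))^4)    [power of a product]
= ((((((k^5 · n^4) · n^(-2)) / n^(-2))^4) · ((n^5)^4)) · ((n^3)^4)) · ((k^(-2))^4)    [power of a product]
= ((((((k^5 · n^4) · n^(-2))^4) / ((n^(-2))^4)) · ((n^5)^4)) · ((n^3)^4)) · ((k^(-2))^4)    [power of a quotient]
= ((((((k^5 · n^4)^4) · ((n^(-2))^4)) / ((n^(-2))^4)) · ((n^5)^4)) · ((n^3)^4)) · ((k^(-2))^4)    [power of a product]
= (((((((k^5)^4) · ((n^4)^4)) · ((n^(-2))^4)) / ((n^(-2))^4)) · ((n^5)^4)) · ((n^3)^4)) · ((k^(-2))^4)    [power of a product]
= (((((k^20 · ((n^4)^4)) · ((n^(-2))^4)) / ((n^(-2))^4)) · ((n^5)^4)) · ((n^3)^4)) · ((k^(-2))^4)    [power of a power]
= (((((k^20 · n^16) · ((n^(-2))^4)) / ((n^(-2))^4)) · ((n^5)^4)) · ((n^3)^4)) · ((k^(-2))^4)    [power of a power]
= (((((k^20 · n^16) · n^(-8)) / ((n^(-2))^4)) · ((n^5)^4)) · ((n^3)^4)) · ((k^(-2))^4)    [power of a power]
= (((((k^20 · n^16) · n^(-8)) / n^(-8)) · ((n^5)^4)) · ((n^3)^4)) · ((k^(-2))^4)    [power of a power]
= (((((k^20 · n^16) · n^(-8)) / n^(-8)) · n^20) · ((n^3)^4)) · ((k^(-2))^4)    [power of a power]
= (((((k^20 · n^16) · n^(-8)) / n^(-8)) · n^20) · n^12) · ((k^(-2))^4)    [power of a power]
= (((((k^20 · n^16) · n^(-8)) / n^(-8)) · n^20) · n^12) · k^(-8)    [power of a power]
= k^12n^48    [quotient of powers; product of powers]

k^12n^48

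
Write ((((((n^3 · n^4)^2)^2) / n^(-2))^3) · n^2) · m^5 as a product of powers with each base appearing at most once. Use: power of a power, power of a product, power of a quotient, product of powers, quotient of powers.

m^5n^92

((((((n^3 · n^4)^2)^2) / n^(-2))^3) · n^2) · m^5
= ((((((n^3 · n^4)^2)^2)^3) / ((n^(-2))^3)) · n^2) · m^5    [power of a quotient]
= (((((n^3 · n^4)^2)^6) / ((n^(-2))^3)) · n^2) · m^5    [power of a power]
= ((((n^3 · n^4)^12) / ((n^(-2))^3)) · n^2) · m^5    [power of a power]
= (((((n^3)^12) · ((n^4)^12)) / ((n^(-2))^3)) · n^2) · m^5    [power of a product]
= (((n^36 · ((n^4)^12)) / ((n^(-2))^3)) · n^2) · m^5    [power of a power]
= (((n^36 · n^48) / ((n^(-2))^3)) · n^2) · m^5    [power of a power]
= ((n^84 / ((n^(-2))^3)) · n^2) · m^5    [product of powers]
= ((n^84 / n^(-6)) · n^2) · m^5    [power of a power]
= (n^90 · n^2) · m^5    [quotient of powers]
= n^92 · m^5    [product of powers]
= m^5n^92    [rearrange]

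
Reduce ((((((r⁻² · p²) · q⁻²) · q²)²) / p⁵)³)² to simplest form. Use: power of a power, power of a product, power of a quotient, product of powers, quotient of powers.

((((((r⁻² · p²) · q⁻²) · q²)²) / p⁵)³)²
= (((((r⁻² · p²) · q⁻²) · q²)²) / p⁵)⁶    [power of a power]
= (((((r⁻² · p²) · q⁻²) · q²)²)⁶) / ((p⁵)⁶)    [power of a quotient]
= ((((r⁻² · p²) · q⁻²) · q²)¹²) / ((p⁵)⁶)    [power of a power]
= ((((r⁻² · p²) · q⁻²)¹²) · ((q²)¹²)) / ((p⁵)⁶)    [power of a product]
= ((((r⁻² · p²)¹²) · ((q⁻²)¹²)) · ((q²)¹²)) / ((p⁵)⁶)    [power of a product]
= (((((r⁻²)¹²) · ((p²)¹²)) · ((q⁻²)¹²)) · ((q²)¹²)) / ((p⁵)⁶)    [power of a product]
= (((r⁻²⁴ · ((p²)¹²)) · ((q⁻²)¹²)) · ((q²)¹²)) / ((p⁵)⁶)    [power of a power]
= (((r⁻²⁴ · p²⁴) · ((q⁻²)¹²)) · ((q²)¹²)) / ((p⁵)⁶)    [power of a power]
= (((r⁻²⁴ · p²⁴) · q⁻²⁴) · ((q²)¹²)) / ((p⁵)⁶)    [power of a power]
= (((r⁻²⁴ · p²⁴) · q⁻²⁴) · q²⁴) / ((p⁵)⁶)    [power of a power]
= (((r⁻²⁴ · p²⁴) · q⁻²⁴) · q²⁴) / p³⁰    [power of a power]
= p⁻⁶·r⁻²⁴    [quotient of powers; product of powers]

p⁻⁶·r⁻²⁴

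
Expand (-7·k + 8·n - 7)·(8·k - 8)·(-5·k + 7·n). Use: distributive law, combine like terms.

(-7·k + 8·n - 7)·(8·k - 8)·(-5·k + 7·n)
= (-56·k^2 + 56·k + 64·k·n - 64·n - 56·k + 56)·(-5·k + 7·n)    [distributive law]
= (-56·k^2 + 64·k·n - 64·n + 56)·(-5·k + 7·n)    [combine like terms]
= 280·k^3 - 392·k^2·n - 320·k^2·n + 448·k·n^2 + 320·k·n - 448·n^2 - 280·k + 392·n    [distributive law]
= 280·k^3 - 712·k^2·n + 448·k·n^2 + 320·k·n - 448·n^2 - 280·k + 392·n    [combine like terms]

280·k^3 - 712·k^2·n + 448·k·n^2 + 320·k·n - 448·n^2 - 280·k + 392·n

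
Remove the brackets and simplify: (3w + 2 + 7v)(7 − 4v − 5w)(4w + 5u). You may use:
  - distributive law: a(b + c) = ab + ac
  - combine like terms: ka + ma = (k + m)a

44w² + 55uw − 188vw² − 235uvw − 60w³ − 75uw² + 56w + 70u + 164vw + 205uv − 112v²w − 140uv²

(3w + 2 + 7v)(7 − 4v − 5w)(4w + 5u)
= (21w − 12vw − 15w² + 14 − 8v − 10w + 49v − 28v² − 35vw)(4w + 5u)    [distributive law]
= (11w − 47vw − 15w² + 14 + 41v − 28v²)(4w + 5u)    [combine like terms]
= 44w² + 55uw − 188vw² − 235uvw − 60w³ − 75uw² + 56w + 70u + 164vw + 205uv − 112v²w − 140uv²    [distributive law]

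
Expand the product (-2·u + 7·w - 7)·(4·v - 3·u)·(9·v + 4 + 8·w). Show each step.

-72·u·v^2 + 157·u·v - 253·u·v·w + 54·u^2·v + 24·u^2 + 48·u^2·w + 252·v^2·w - 112·v·w + 224·v·w^2 + 84·u·w - 168·u·w^2 - 252·v^2 - 112·v + 84·u

(-2·u + 7·w - 7)·(4·v - 3·u)·(9·v + 4 + 8·w)
= (-8·u·v + 6·u^2 + 28·v·w - 21·u·w - 28·v + 21·u)·(9·v + 4 + 8·w)    [distributive law]
= -72·u·v^2 - 32·u·v - 64·u·v·w + 54·u^2·v + 24·u^2 + 48·u^2·w + 252·v^2·w + 112·v·w + 224·v·w^2 - 189·u·v·w - 84·u·w - 168·u·w^2 - 252·v^2 - 112·v - 224·v·w + 189·u·v + 84·u + 168·u·w    [distributive law]
= -72·u·v^2 + 157·u·v - 253·u·v·w + 54·u^2·v + 24·u^2 + 48·u^2·w + 252·v^2·w - 112·v·w + 224·v·w^2 + 84·u·w - 168·u·w^2 - 252·v^2 - 112·v + 84·u    [combine like terms]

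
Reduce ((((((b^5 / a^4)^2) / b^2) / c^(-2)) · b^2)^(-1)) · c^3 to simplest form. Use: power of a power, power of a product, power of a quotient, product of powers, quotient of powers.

((((((b^5 / a^4)^2) / b^2) / c^(-2)) · b^2)^(-1)) · c^3
= ((((((b^5 / a^4)^2) / b^2) / c^(-2))^(-1)) · ((b^2)^(-1))) · c^3    [power of a product]
= ((((((b^5 / a^4)^2) / b^2)^(-1)) / ((c^(-2))^(-1))) · ((b^2)^(-1))) · c^3    [power of a quotient]
= ((((((b^5 / a^4)^2)^(-1)) / ((b^2)^(-1))) / ((c^(-2))^(-1))) · ((b^2)^(-1))) · c^3    [power of a quotient]
= (((((b^5 / a^4)^(-2)) / ((b^2)^(-1))) / ((c^(-2))^(-1))) · ((b^2)^(-1))) · c^3    [power of a power]
= ((((((b^5)^(-2)) / ((a^4)^(-2))) / ((b^2)^(-1))) / ((c^(-2))^(-1))) · ((b^2)^(-1))) · c^3    [power of a quotient]
= ((((b^(-10) / ((a^4)^(-2))) / ((b^2)^(-1))) / ((c^(-2))^(-1))) · ((b^2)^(-1))) · c^3    [power of a power]
= ((((b^(-10) / a^(-8)) / ((b^2)^(-1))) / ((c^(-2))^(-1))) · ((b^2)^(-1))) · c^3    [power of a power]
= ((((b^(-10) / a^(-8)) / b^(-2)) / ((c^(-2))^(-1))) · ((b^2)^(-1))) · c^3    [power of a power]
= ((((b^(-10) / a^(-8)) / b^(-2)) / c^2) · ((b^2)^(-1))) · c^3    [power of a power]
= ((((b^(-10) / a^(-8)) / b^(-2)) / c^2) · b^(-2)) · c^3    [power of a power]
= a^8b^(-10)c    [quotient of powers; product of powers]

a^8b^(-10)c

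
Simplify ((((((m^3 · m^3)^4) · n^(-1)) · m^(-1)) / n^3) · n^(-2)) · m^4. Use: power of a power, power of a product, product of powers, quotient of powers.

((((((m^3 · m^3)^4) · n^(-1)) · m^(-1)) / n^3) · n^(-2)) · m^4
= (((((((m^3)^4) · ((m^3)^4)) · n^(-1)) · m^(-1)) / n^3) · n^(-2)) · m^4    [power of a product]
= (((((m^12 · ((m^3)^4)) · n^(-1)) · m^(-1)) / n^3) · n^(-2)) · m^4    [power of a power]
= (((((m^12 · m^12) · n^(-1)) · m^(-1)) / n^3) · n^(-2)) · m^4    [power of a power]
= ((((m^24 · n^(-1)) · m^(-1)) / n^3) · n^(-2)) · m^4    [product of powers]
= m^27n^(-6)    [quotient of powers; product of powers]

m^27n^(-6)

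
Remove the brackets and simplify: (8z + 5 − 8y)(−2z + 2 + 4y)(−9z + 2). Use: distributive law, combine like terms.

(8z + 5 − 8y)(−2z + 2 + 4y)(−9z + 2)
= (−16z^2 + 16z + 32yz − 10z + 10 + 20y + 16yz − 16y − 32y^2)(−9z + 2)    [distributive law]
= (−16z^2 + 6z + 48yz + 10 + 4y − 32y^2)(−9z + 2)    [combine like terms]
= 144z^3 − 32z^2 − 54z^2 + 12z − 432yz^2 + 96yz − 90z + 20 − 36yz + 8y + 288y^2z − 64y^2    [distributive law]
= 144z^3 − 86z^2 − 78z − 432yz^2 + 60yz + 20 + 8y + 288y^2z − 64y^2    [combine like terms]

144z^3 − 86z^2 − 78z − 432yz^2 + 60yz + 20 + 8y + 288y^2z − 64y^2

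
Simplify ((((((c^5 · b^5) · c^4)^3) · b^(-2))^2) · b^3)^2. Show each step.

((((((c^5 · b^5) · c^4)^3) · b^(-2))^2) · b^3)^2
= ((((((c^5 · b^5) · c^4)^3) · b^(-2))^2)^2) · ((b^3)^2)    [power of a product]
= (((((c^5 · b^5) · c^4)^3) · b^(-2))^4) · ((b^3)^2)    [power of a power]
= (((((c^5 · b^5) · c^4)^3)^4) · ((b^(-2))^4)) · ((b^3)^2)    [power of a product]
= ((((c^5 · b^5) · c^4)^12) · ((b^(-2))^4)) · ((b^3)^2)    [power of a power]
= ((((c^5 · b^5)^12) · ((c^4)^12)) · ((b^(-2))^4)) · ((b^3)^2)    [power of a product]
= (((((c^5)^12) · ((b^5)^12)) · ((c^4)^12)) · ((b^(-2))^4)) · ((b^3)^2)    [power of a product]
= (((c^60 · ((b^5)^12)) · ((c^4)^12)) · ((b^(-2))^4)) · ((b^3)^2)    [power of a power]
= (((c^60 · b^60) · ((c^4)^12)) · ((b^(-2))^4)) · ((b^3)^2)    [power of a power]
= (((c^60 · b^60) · c^48) · ((b^(-2))^4)) · ((b^3)^2)    [power of a power]
= (((c^60 · b^60) · c^48) · b^(-8)) · ((b^3)^2)    [power of a power]
= (((c^60 · b^60) · c^48) · b^(-8)) · b^6    [power of a power]
= b^58c^108    [product of powers]

b^58c^108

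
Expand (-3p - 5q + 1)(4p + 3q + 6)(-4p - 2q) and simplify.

48p³ + 140p²q + 118pq² + 56p² + 136pq + 30q³ + 54q² - 24p - 12q

(-3p - 5q + 1)(4p + 3q + 6)(-4p - 2q)
= (-12p² - 9pq - 18p - 20pq - 15q² - 30q + 4p + 3q + 6)(-4p - 2q)    [distributive law]
= (-12p² - 29pq - 14p - 15q² - 27q + 6)(-4p - 2q)    [combine like terms]
= 48p³ + 24p²q + 116p²q + 58pq² + 56p² + 28pq + 60pq² + 30q³ + 108pq + 54q² - 24p - 12q    [distributive law]
= 48p³ + 140p²q + 118pq² + 56p² + 136pq + 30q³ + 54q² - 24p - 12q    [combine like terms]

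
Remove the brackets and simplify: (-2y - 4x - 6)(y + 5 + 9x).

-2y^2 - 16y - 22xy - 74x - 36x^2 - 30

(-2y - 4x - 6)(y + 5 + 9x)
= -2y^2 - 10y - 18xy - 4xy - 20x - 36x^2 - 6y - 30 - 54x    [distributive law]
= -2y^2 - 16y - 22xy - 74x - 36x^2 - 30    [combine like terms]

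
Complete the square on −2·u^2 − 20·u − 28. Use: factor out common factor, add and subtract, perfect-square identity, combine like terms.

−2(u + 5)^2 + 22

−2·u^2 − 20·u − 28
= −2(u^2 + 10·u) − 28    [factor out -2 from the u-terms]
= −2(u^2 + 10·u + 25 − 25) − 28    [add and subtract 25 inside the bracket]
= −2(u + 5)^2 + 50 − 28    [perfect-square identity]
= −2(u + 5)^2 + 22    [combine constants]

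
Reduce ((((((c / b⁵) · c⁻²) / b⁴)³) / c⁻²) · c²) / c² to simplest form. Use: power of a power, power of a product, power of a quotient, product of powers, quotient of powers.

b⁻²⁷c⁻¹

((((((c / b⁵) · c⁻²) / b⁴)³) / c⁻²) · c²) / c²
= ((((((c / b⁵) · c⁻²)³) / ((b⁴)³)) / c⁻²) · c²) / c²    [power of a quotient]
= ((((((c / b⁵)³) · ((c⁻²)³)) / ((b⁴)³)) / c⁻²) · c²) / c²    [power of a product]
= ((((((c³) / ((b⁵)³)) · ((c⁻²)³)) / ((b⁴)³)) / c⁻²) · c²) / c²    [power of a quotient]
= (((((c³ / b¹⁵) · ((c⁻²)³)) / ((b⁴)³)) / c⁻²) · c²) / c²    [power of a power]
= (((((c³ / b¹⁵) · c⁻⁶) / ((b⁴)³)) / c⁻²) · c²) / c²    [power of a power]
= (((((c³ / b¹⁵) · c⁻⁶) / b¹²) / c⁻²) · c²) / c²    [power of a power]
= b⁻²⁷c⁻¹    [quotient of powers; product of powers]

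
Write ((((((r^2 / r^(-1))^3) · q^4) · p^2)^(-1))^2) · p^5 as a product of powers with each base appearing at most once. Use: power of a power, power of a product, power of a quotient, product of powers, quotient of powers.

pq^(-8)r^(-18)

((((((r^2 / r^(-1))^3) · q^4) · p^2)^(-1))^2) · p^5
= (((((r^2 / r^(-1))^3) · q^4) · p^2)^(-2)) · p^5    [power of a power]
= (((((r^2 / r^(-1))^3) · q^4)^(-2)) · ((p^2)^(-2))) · p^5    [power of a product]
= (((((r^2 / r^(-1))^3)^(-2)) · ((q^4)^(-2))) · ((p^2)^(-2))) · p^5    [power of a product]
= ((((r^2 / r^(-1))^(-6)) · ((q^4)^(-2))) · ((p^2)^(-2))) · p^5    [power of a power]
= (((((r^2)^(-6)) / ((r^(-1))^(-6))) · ((q^4)^(-2))) · ((p^2)^(-2))) · p^5    [power of a quotient]
= (((r^(-12) / ((r^(-1))^(-6))) · ((q^4)^(-2))) · ((p^2)^(-2))) · p^5    [power of a power]
= (((r^(-12) / r^6) · ((q^4)^(-2))) · ((p^2)^(-2))) · p^5    [power of a power]
= ((r^(-18) · ((q^4)^(-2))) · ((p^2)^(-2))) · p^5    [quotient of powers]
= ((r^(-18) · q^(-8)) · ((p^2)^(-2))) · p^5    [power of a power]
= ((r^(-18) · q^(-8)) · p^(-4)) · p^5    [power of a power]
= pq^(-8)r^(-18)    [product of powers]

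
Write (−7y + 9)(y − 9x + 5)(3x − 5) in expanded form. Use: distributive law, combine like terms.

−21xy^2 + 35y^2 + 189x^2y − 393xy + 130y − 243x^2 + 540x − 225

(−7y + 9)(y − 9x + 5)(3x − 5)
= (−7y^2 + 63xy − 35y + 9y − 81x + 45)(3x − 5)    [distributive law]
= (−7y^2 + 63xy − 26y − 81x + 45)(3x − 5)    [combine like terms]
= −21xy^2 + 35y^2 + 189x^2y − 315xy − 78xy + 130y − 243x^2 + 405x + 135x − 225    [distributive law]
= −21xy^2 + 35y^2 + 189x^2y − 393xy + 130y − 243x^2 + 540x − 225    [combine like terms]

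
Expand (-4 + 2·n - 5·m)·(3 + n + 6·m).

(-4 + 2·n - 5·m)·(3 + n + 6·m)
= -12 - 4·n - 24·m + 6·n + 2·n² + 12·m·n - 15·m - 5·m·n - 30·m²    [distributive law]
= -12 + 2·n - 39·m + 2·n² + 7·m·n - 30·m²    [combine like terms]

-12 + 2·n - 39·m + 2·n² + 7·m·n - 30·m²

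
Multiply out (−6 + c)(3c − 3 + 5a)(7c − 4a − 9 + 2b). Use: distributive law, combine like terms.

(−6 + c)(3c − 3 + 5a)(7c − 4a − 9 + 2b)
= (−18c + 18 − 30a + 3c² − 3c + 5ac)(7c − 4a − 9 + 2b)    [distributive law]
= (−21c + 18 − 30a + 3c² + 5ac)(7c − 4a − 9 + 2b)    [combine like terms]
= −147c² + 84ac + 189c − 42bc + 126c − 72a − 162 + 36b − 210ac + 120a² + 270a − 60ab + 21c³ − 12ac² − 27c² + 6bc² + 35ac² − 20a²c − 45ac + 10abc    [distributive law]
= −174c² − 171ac + 315c − 42bc + 198a − 162 + 36b + 120a² − 60ab + 21c³ + 23ac² + 6bc² − 20a²c + 10abc    [combine like terms]

−174c² − 171ac + 315c − 42bc + 198a − 162 + 36b + 120a² − 60ab + 21c³ + 23ac² + 6bc² − 20a²c + 10abc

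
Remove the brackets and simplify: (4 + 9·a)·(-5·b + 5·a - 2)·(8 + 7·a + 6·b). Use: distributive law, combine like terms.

(4 + 9·a)·(-5·b + 5·a - 2)·(8 + 7·a + 6·b)
= (-20·b + 20·a - 8 - 45·a·b + 45·a^2 - 18·a)·(8 + 7·a + 6·b)    [distributive law]
= (-20·b + 2·a - 8 - 45·a·b + 45·a^2)·(8 + 7·a + 6·b)    [combine like terms]
= -160·b - 140·a·b - 120·b^2 + 16·a + 14·a^2 + 12·a·b - 64 - 56·a - 48·b - 360·a·b - 315·a^2·b - 270·a·b^2 + 360·a^2 + 315·a^3 + 270·a^2·b    [distributive law]
= -208·b - 488·a·b - 120·b^2 - 40·a + 374·a^2 - 64 - 45·a^2·b - 270·a·b^2 + 315·a^3    [combine like terms]

-208·b - 488·a·b - 120·b^2 - 40·a + 374·a^2 - 64 - 45·a^2·b - 270·a·b^2 + 315·a^3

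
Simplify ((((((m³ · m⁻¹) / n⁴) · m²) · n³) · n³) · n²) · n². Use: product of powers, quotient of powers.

((((((m³ · m⁻¹) / n⁴) · m²) · n³) · n³) · n²) · n²
= (((((m² / n⁴) · m²) · n³) · n³) · n²) · n²    [product of powers]
= m⁴n⁶    [quotient of powers; product of powers]

m⁴n⁶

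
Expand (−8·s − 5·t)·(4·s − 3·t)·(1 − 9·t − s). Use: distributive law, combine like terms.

−32·s^2 + 284·s^2·t + 32·s^3 + 4·s·t − 51·s·t^2 + 15·t^2 − 135·t^3

(−8·s − 5·t)·(4·s − 3·t)·(1 − 9·t − s)
= (−32·s^2 + 24·s·t − 20·s·t + 15·t^2)·(1 − 9·t − s)    [distributive law]
= (−32·s^2 + 4·s·t + 15·t^2)·(1 − 9·t − s)    [combine like terms]
= −32·s^2 + 288·s^2·t + 32·s^3 + 4·s·t − 36·s·t^2 − 4·s^2·t + 15·t^2 − 135·t^3 − 15·s·t^2    [distributive law]
= −32·s^2 + 284·s^2·t + 32·s^3 + 4·s·t − 51·s·t^2 + 15·t^2 − 135·t^3    [combine like terms]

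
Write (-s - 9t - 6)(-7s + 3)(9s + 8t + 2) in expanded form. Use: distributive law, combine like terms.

(-s - 9t - 6)(-7s + 3)(9s + 8t + 2)
= (7s^2 - 3s + 63st - 27t + 42s - 18)(9s + 8t + 2)    [distributive law]
= (7s^2 + 39s + 63st - 27t - 18)(9s + 8t + 2)    [combine like terms]
= 63s^3 + 56s^2t + 14s^2 + 351s^2 + 312st + 78s + 567s^2t + 504st^2 + 126st - 243st - 216t^2 - 54t - 162s - 144t - 36    [distributive law]
= 63s^3 + 623s^2t + 365s^2 + 195st - 84s + 504st^2 - 216t^2 - 198t - 36    [combine like terms]

63s^3 + 623s^2t + 365s^2 + 195st - 84s + 504st^2 - 216t^2 - 198t - 36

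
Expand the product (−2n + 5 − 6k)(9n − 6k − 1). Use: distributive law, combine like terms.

(−2n + 5 − 6k)(9n − 6k − 1)
= −18n² + 12kn + 2n + 45n − 30k − 5 − 54kn + 36k² + 6k    [distributive law]
= −18n² − 42kn + 47n − 24k − 5 + 36k²    [combine like terms]

−18n² − 42kn + 47n − 24k − 5 + 36k²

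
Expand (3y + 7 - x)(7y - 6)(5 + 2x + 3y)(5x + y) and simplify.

1035xy^2 + 198y^3 + 91x^2y^2 + 336xy^3 + 63y^4 + 91xy + 29y^2 + 237x^2y - 1050x - 210y - 270x^2 - 70x^3y + 60x^3

(3y + 7 - x)(7y - 6)(5 + 2x + 3y)(5x + y)
= (21y^2 - 18y + 49y - 42 - 7xy + 6x)(5 + 2x + 3y)(5x + y)    [distributive law]
= (21y^2 + 31y - 42 - 7xy + 6x)(5 + 2x + 3y)(5x + y)    [combine like terms]
= (105y^2 + 42xy^2 + 63y^3 + 155y + 62xy + 93y^2 - 210 - 84x - 126y - 35xy - 14x^2y - 21xy^2 + 30x + 12x^2 + 18xy)(5x + y)    [distributive law]
= (198y^2 + 21xy^2 + 63y^3 + 29y + 45xy - 210 - 54x - 14x^2y + 12x^2)(5x + y)    [combine like terms]
= 990xy^2 + 198y^3 + 105x^2y^2 + 21xy^3 + 315xy^3 + 63y^4 + 145xy + 29y^2 + 225x^2y + 45xy^2 - 1050x - 210y - 270x^2 - 54xy - 70x^3y - 14x^2y^2 + 60x^3 + 12x^2y    [distributive law]
= 1035xy^2 + 198y^3 + 91x^2y^2 + 336xy^3 + 63y^4 + 91xy + 29y^2 + 237x^2y - 1050x - 210y - 270x^2 - 70x^3y + 60x^3    [combine like terms]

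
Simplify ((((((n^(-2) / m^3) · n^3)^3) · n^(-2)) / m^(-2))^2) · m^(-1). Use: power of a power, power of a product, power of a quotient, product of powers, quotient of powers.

((((((n^(-2) / m^3) · n^3)^3) · n^(-2)) / m^(-2))^2) · m^(-1)
= ((((((n^(-2) / m^3) · n^3)^3) · n^(-2))^2) / ((m^(-2))^2)) · m^(-1)    [power of a quotient]
= ((((((n^(-2) / m^3) · n^3)^3)^2) · ((n^(-2))^2)) / ((m^(-2))^2)) · m^(-1)    [power of a product]
= (((((n^(-2) / m^3) · n^3)^6) · ((n^(-2))^2)) / ((m^(-2))^2)) · m^(-1)    [power of a power]
= (((((n^(-2) / m^3)^6) · ((n^3)^6)) · ((n^(-2))^2)) / ((m^(-2))^2)) · m^(-1)    [power of a product]
= ((((((n^(-2))^6) / ((m^3)^6)) · ((n^3)^6)) · ((n^(-2))^2)) / ((m^(-2))^2)) · m^(-1)    [power of a quotient]
= ((((n^(-12) / ((m^3)^6)) · ((n^3)^6)) · ((n^(-2))^2)) / ((m^(-2))^2)) · m^(-1)    [power of a power]
= ((((n^(-12) / m^18) · ((n^3)^6)) · ((n^(-2))^2)) / ((m^(-2))^2)) · m^(-1)    [power of a power]
= ((((n^(-12) / m^18) · n^18) · ((n^(-2))^2)) / ((m^(-2))^2)) · m^(-1)    [power of a power]
= ((((n^(-12) / m^18) · n^18) · n^(-4)) / ((m^(-2))^2)) · m^(-1)    [power of a power]
= ((((n^(-12) / m^18) · n^18) · n^(-4)) / m^(-4)) · m^(-1)    [power of a power]
= m^(-15)n^2    [quotient of powers; product of powers]

m^(-15)n^2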